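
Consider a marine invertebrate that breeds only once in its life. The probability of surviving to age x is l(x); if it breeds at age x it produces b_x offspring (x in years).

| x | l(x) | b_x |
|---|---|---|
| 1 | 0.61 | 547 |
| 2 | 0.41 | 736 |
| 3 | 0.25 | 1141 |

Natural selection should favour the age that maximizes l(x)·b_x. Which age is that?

1

Expected offspring if breeding at age x = l(x) × b_x:
  age 1: 0.61 × 547 = 333.670
  age 2: 0.41 × 736 = 301.760
  age 3: 0.25 × 1141 = 285.250
Maximum at age 1 (333.670).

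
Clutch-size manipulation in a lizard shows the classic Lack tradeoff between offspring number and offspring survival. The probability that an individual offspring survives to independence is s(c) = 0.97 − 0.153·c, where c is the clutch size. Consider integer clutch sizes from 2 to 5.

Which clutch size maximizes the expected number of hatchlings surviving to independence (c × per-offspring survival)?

Expected hatchlings surviving to independence = c × s(c):
  c=2: 2 × 0.664 = 1.328
  c=3: 3 × 0.511 = 1.533
  c=4: 4 × 0.358 = 1.432
  c=5: 5 × 0.205 = 1.025
Maximum at c = 3 (1.533 hatchlings surviving to independence).

3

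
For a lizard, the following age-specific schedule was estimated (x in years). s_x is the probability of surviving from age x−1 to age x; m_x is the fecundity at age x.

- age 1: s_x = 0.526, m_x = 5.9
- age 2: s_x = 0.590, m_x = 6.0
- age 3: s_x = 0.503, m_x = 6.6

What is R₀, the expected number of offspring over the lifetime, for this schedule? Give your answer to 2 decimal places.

6.00

Survivorship from birth: l_x = s_1·s_2·…·s_x.
  l_1 = 0.52600
  l_2 = 0.31034
  l_3 = 0.15610
R₀ = Σ l_x m_x:
  age 1: 0.52600 × 5.9 = 3.1034
  age 2: 0.31034 × 6.0 = 1.8620
  age 3: 0.15610 × 6.6 = 1.0303
R₀ = 3.1034 + 1.8620 + 1.0303 = 5.9957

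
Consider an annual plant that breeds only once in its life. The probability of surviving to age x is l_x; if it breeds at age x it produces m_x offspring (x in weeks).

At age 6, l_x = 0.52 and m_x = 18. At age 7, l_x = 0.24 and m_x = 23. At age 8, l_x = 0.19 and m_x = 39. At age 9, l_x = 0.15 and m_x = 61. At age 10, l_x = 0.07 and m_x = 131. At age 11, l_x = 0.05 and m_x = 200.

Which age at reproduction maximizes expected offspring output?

11

Expected offspring if breeding at age x = l_x × m_x:
  age 6: 0.52 × 18 = 9.360
  age 7: 0.24 × 23 = 5.520
  age 8: 0.19 × 39 = 7.410
  age 9: 0.15 × 61 = 9.150
  age 10: 0.07 × 131 = 9.170
  age 11: 0.05 × 200 = 10.000
Maximum at age 11 (10.000).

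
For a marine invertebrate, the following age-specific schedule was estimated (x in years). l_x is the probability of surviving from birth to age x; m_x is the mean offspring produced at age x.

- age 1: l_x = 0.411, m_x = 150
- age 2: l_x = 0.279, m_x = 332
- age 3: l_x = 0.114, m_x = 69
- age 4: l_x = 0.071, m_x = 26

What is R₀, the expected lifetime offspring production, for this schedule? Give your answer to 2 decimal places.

R₀ = Σ l_x m_x:
  age 1: 0.411 × 150 = 61.6500
  age 2: 0.279 × 332 = 92.6280
  age 3: 0.114 × 69 = 7.8660
  age 4: 0.071 × 26 = 1.8460
R₀ = 61.6500 + 92.6280 + 7.8660 + 1.8460 = 163.9900

163.99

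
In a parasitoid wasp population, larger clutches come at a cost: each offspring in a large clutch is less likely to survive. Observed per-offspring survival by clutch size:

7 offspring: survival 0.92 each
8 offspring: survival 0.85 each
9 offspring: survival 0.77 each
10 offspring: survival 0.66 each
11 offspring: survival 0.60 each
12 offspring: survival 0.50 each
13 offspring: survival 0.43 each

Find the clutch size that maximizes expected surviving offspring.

Expected surviving offspring = c × s(c):
  c=7: 7 × 0.92 = 6.440
  c=8: 8 × 0.85 = 6.800
  c=9: 9 × 0.77 = 6.930
  c=10: 10 × 0.66 = 6.600
  c=11: 11 × 0.60 = 6.600
  c=12: 12 × 0.50 = 6.000
  c=13: 13 × 0.43 = 5.590
Maximum at c = 9 (6.930 surviving offspring).

9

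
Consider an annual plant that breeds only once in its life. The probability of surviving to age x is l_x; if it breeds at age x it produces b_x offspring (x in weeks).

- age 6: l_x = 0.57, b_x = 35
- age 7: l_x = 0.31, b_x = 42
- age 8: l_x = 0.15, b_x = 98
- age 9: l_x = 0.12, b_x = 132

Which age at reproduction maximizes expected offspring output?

6

Expected offspring if breeding at age x = l_x × b_x:
  age 6: 0.57 × 35 = 19.950
  age 7: 0.31 × 42 = 13.020
  age 8: 0.15 × 98 = 14.700
  age 9: 0.12 × 132 = 15.840
Maximum at age 6 (19.950).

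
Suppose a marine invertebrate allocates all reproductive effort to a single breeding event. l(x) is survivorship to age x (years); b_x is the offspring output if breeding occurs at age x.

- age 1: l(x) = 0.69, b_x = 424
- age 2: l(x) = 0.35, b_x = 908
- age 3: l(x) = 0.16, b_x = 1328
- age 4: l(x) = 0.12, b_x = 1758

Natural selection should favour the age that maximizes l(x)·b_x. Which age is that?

Expected offspring if breeding at age x = l(x) × b_x:
  age 1: 0.69 × 424 = 292.560
  age 2: 0.35 × 908 = 317.800
  age 3: 0.16 × 1328 = 212.480
  age 4: 0.12 × 1758 = 210.960
Maximum at age 2 (317.800).

2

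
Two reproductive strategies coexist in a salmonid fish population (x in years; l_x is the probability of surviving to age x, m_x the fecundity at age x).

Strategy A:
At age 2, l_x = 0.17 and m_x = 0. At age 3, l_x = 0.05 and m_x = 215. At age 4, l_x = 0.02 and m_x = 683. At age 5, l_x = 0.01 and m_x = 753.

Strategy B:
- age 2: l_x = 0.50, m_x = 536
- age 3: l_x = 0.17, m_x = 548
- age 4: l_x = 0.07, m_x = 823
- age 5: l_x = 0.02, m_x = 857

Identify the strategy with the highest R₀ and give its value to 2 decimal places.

435.91

Strategy A: R₀ = 0.17×0 + 0.05×215 + 0.02×683 + 0.01×753 = 31.9400
Strategy B: R₀ = 0.50×536 + 0.17×548 + 0.07×823 + 0.02×857 = 435.9100
Highest R₀: strategy B with 435.9100.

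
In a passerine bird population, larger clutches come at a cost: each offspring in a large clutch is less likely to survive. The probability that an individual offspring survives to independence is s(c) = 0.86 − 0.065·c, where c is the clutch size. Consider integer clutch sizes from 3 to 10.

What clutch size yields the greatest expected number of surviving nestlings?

Expected surviving nestlings = c × s(c):
  c=3: 3 × 0.665 = 1.995
  c=4: 4 × 0.600 = 2.400
  c=5: 5 × 0.535 = 2.675
  c=6: 6 × 0.470 = 2.820
  c=7: 7 × 0.405 = 2.835
  c=8: 8 × 0.340 = 2.720
  c=9: 9 × 0.275 = 2.475
  c=10: 10 × 0.210 = 2.100
Maximum at c = 7 (2.835 surviving nestlings).

7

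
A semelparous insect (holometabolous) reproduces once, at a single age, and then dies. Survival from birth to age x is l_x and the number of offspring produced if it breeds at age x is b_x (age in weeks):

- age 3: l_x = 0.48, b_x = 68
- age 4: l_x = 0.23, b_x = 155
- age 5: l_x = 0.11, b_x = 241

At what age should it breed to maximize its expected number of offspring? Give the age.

4

Expected offspring if breeding at age x = l_x × b_x:
  age 3: 0.48 × 68 = 32.640
  age 4: 0.23 × 155 = 35.650
  age 5: 0.11 × 241 = 26.510
Maximum at age 4 (35.650).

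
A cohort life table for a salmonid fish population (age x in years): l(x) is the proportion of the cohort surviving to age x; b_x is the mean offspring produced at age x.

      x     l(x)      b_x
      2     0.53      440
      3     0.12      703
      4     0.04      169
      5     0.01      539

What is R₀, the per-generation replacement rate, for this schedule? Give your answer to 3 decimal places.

329.710

R₀ = Σ l(x) b_x:
  age 2: 0.53 × 440 = 233.2000
  age 3: 0.12 × 703 = 84.3600
  age 4: 0.04 × 169 = 6.7600
  age 5: 0.01 × 539 = 5.3900
R₀ = 233.2000 + 84.3600 + 6.7600 + 5.3900 = 329.7100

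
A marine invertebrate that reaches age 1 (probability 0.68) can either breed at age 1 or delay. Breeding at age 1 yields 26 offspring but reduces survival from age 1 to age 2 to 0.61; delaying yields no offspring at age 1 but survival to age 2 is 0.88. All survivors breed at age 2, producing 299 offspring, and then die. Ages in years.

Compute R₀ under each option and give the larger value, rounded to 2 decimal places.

178.92

breed at age 1: R₀ = 0.68 × (26 + 0.61 × 299) = 0.68 × 208.3900 = 141.7052
delay to age 2: R₀ = 0.68 × (0.88 × 299) = 0.68 × 263.1200 = 178.9216
Higher: delay to age 2 (178.9216).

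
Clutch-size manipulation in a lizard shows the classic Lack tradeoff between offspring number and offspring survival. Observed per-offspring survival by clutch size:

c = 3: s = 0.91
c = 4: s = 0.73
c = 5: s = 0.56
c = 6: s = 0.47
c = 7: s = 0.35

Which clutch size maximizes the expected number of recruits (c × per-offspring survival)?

Expected recruits = c × s(c):
  c=3: 3 × 0.91 = 2.730
  c=4: 4 × 0.73 = 2.920
  c=5: 5 × 0.56 = 2.800
  c=6: 6 × 0.47 = 2.820
  c=7: 7 × 0.35 = 2.450
Maximum at c = 4 (2.920 recruits).

4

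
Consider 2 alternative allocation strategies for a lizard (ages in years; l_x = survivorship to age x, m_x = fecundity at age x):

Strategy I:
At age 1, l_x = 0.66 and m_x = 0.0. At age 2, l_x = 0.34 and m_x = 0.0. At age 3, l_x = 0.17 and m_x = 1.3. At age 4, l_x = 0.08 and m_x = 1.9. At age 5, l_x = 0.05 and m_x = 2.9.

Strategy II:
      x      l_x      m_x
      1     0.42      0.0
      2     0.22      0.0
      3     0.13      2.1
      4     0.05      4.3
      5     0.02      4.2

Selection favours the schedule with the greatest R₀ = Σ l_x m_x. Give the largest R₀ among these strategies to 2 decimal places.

0.57

Strategy I: R₀ = 0.66×0.0 + 0.34×0.0 + 0.17×1.3 + 0.08×1.9 + 0.05×2.9 = 0.5180
Strategy II: R₀ = 0.42×0.0 + 0.22×0.0 + 0.13×2.1 + 0.05×4.3 + 0.02×4.2 = 0.5720
Highest R₀: strategy II with 0.5720.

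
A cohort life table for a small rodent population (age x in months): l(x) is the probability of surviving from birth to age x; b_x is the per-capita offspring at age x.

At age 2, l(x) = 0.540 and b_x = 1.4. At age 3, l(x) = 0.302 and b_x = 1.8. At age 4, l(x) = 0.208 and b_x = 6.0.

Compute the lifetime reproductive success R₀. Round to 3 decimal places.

2.548

R₀ = Σ l(x) b_x:
  age 2: 0.540 × 1.4 = 0.7560
  age 3: 0.302 × 1.8 = 0.5436
  age 4: 0.208 × 6.0 = 1.2480
R₀ = 0.7560 + 0.5436 + 1.2480 = 2.5476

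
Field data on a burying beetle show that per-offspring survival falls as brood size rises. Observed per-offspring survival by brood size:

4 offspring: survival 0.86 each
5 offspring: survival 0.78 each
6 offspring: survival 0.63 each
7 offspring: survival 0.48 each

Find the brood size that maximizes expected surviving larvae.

5

Expected surviving larvae = c × s(c):
  c=4: 4 × 0.86 = 3.440
  c=5: 5 × 0.78 = 3.900
  c=6: 6 × 0.63 = 3.780
  c=7: 7 × 0.48 = 3.360
Maximum at c = 5 (3.900 surviving larvae).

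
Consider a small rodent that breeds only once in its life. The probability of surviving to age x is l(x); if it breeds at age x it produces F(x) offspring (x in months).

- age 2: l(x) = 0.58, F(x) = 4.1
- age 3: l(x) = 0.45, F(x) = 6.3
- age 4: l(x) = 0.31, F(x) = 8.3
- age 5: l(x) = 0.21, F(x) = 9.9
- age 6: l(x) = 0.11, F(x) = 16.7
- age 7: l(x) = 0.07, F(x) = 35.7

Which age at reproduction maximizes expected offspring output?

Expected offspring if breeding at age x = l(x) × F(x):
  age 2: 0.58 × 4.1 = 2.378
  age 3: 0.45 × 6.3 = 2.835
  age 4: 0.31 × 8.3 = 2.573
  age 5: 0.21 × 9.9 = 2.079
  age 6: 0.11 × 16.7 = 1.837
  age 7: 0.07 × 35.7 = 2.499
Maximum at age 3 (2.835).

3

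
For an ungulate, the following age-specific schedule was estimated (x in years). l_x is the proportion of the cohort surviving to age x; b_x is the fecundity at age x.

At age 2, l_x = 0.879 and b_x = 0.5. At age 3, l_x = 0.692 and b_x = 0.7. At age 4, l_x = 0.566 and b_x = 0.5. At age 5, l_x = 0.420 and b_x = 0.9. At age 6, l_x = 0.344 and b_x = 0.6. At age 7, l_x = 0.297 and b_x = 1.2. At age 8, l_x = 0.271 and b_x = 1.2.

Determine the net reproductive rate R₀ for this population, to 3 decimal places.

2.473

R₀ = Σ l_x b_x:
  age 2: 0.879 × 0.5 = 0.4395
  age 3: 0.692 × 0.7 = 0.4844
  age 4: 0.566 × 0.5 = 0.2830
  age 5: 0.420 × 0.9 = 0.3780
  age 6: 0.344 × 0.6 = 0.2064
  age 7: 0.297 × 1.2 = 0.3564
  age 8: 0.271 × 1.2 = 0.3252
R₀ = 0.4395 + 0.4844 + 0.2830 + 0.3780 + 0.2064 + 0.3564 + 0.3252 = 2.4729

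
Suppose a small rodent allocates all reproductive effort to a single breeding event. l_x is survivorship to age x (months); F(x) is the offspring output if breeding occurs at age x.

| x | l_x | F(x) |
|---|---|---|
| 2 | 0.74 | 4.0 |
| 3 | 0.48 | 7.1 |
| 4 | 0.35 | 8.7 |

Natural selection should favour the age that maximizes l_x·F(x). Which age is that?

Expected offspring if breeding at age x = l_x × F(x):
  age 2: 0.74 × 4.0 = 2.960
  age 3: 0.48 × 7.1 = 3.408
  age 4: 0.35 × 8.7 = 3.045
Maximum at age 3 (3.408).

3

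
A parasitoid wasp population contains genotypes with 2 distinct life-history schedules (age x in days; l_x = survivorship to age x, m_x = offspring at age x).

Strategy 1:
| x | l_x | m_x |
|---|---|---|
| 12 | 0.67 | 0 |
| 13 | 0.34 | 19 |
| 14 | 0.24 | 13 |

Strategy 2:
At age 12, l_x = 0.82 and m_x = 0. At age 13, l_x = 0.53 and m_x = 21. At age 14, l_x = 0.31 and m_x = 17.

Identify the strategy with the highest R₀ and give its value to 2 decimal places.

Strategy 1: R₀ = 0.67×0 + 0.34×19 + 0.24×13 = 9.5800
Strategy 2: R₀ = 0.82×0 + 0.53×21 + 0.31×17 = 16.4000
Highest R₀: strategy 2 with 16.4000.

16.40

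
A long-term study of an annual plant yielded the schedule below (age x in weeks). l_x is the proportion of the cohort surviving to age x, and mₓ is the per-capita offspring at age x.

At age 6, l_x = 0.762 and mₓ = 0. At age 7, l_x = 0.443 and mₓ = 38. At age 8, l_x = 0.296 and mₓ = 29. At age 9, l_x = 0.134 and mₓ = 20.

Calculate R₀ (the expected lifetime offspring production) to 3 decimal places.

R₀ = Σ l_x mₓ:
  age 6: 0.762 × 0 = 0.0000
  age 7: 0.443 × 38 = 16.8340
  age 8: 0.296 × 29 = 8.5840
  age 9: 0.134 × 20 = 2.6800
R₀ = 0.0000 + 16.8340 + 8.5840 + 2.6800 = 28.0980

28.098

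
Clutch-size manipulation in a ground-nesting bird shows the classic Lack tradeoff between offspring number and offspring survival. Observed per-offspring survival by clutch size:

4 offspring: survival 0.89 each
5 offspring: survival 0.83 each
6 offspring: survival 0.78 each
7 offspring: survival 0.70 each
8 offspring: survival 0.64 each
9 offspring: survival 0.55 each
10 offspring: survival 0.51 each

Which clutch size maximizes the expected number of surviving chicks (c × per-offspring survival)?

8

Expected surviving chicks = c × s(c):
  c=4: 4 × 0.89 = 3.560
  c=5: 5 × 0.83 = 4.150
  c=6: 6 × 0.78 = 4.680
  c=7: 7 × 0.70 = 4.900
  c=8: 8 × 0.64 = 5.120
  c=9: 9 × 0.55 = 4.950
  c=10: 10 × 0.51 = 5.100
Maximum at c = 8 (5.120 surviving chicks).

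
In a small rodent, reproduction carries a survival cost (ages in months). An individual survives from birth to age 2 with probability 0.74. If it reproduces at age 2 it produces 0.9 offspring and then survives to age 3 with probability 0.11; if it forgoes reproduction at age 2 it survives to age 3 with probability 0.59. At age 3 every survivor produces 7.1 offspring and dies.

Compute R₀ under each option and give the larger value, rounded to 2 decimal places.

breed at age 2: R₀ = 0.74 × (0.9 + 0.11 × 7.1) = 0.74 × 1.6810 = 1.2439
delay to age 3: R₀ = 0.74 × (0.59 × 7.1) = 0.74 × 4.1890 = 3.0999
Higher: delay to age 3 (3.0999).

3.10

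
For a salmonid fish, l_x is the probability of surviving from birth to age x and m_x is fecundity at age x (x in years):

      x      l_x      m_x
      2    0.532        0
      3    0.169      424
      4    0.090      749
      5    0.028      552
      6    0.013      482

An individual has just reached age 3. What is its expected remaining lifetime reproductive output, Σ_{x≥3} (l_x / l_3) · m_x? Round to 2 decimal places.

951.41

l_3 = 0.169. Conditional survival from age 3 to x is l_x / l_3.
  x=3: (0.169/0.169) × 424 = 424.0000
  x=4: (0.090/0.169) × 749 = 398.8757
  x=5: (0.028/0.169) × 552 = 91.4556
  x=6: (0.013/0.169) × 482 = 37.0769
Sum = 424.0000 + 398.8757 + 91.4556 + 37.0769 = 951.4083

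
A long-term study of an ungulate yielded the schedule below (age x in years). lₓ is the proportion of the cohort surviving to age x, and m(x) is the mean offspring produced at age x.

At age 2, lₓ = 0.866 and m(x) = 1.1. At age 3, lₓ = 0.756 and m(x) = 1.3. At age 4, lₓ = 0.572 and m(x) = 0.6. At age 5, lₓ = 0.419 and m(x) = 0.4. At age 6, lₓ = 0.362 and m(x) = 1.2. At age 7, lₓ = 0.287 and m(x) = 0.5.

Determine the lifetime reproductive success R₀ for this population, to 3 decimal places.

R₀ = Σ lₓ m(x):
  age 2: 0.866 × 1.1 = 0.9526
  age 3: 0.756 × 1.3 = 0.9828
  age 4: 0.572 × 0.6 = 0.3432
  age 5: 0.419 × 0.4 = 0.1676
  age 6: 0.362 × 1.2 = 0.4344
  age 7: 0.287 × 0.5 = 0.1435
R₀ = 0.9526 + 0.9828 + 0.3432 + 0.1676 + 0.4344 + 0.1435 = 3.0241

3.024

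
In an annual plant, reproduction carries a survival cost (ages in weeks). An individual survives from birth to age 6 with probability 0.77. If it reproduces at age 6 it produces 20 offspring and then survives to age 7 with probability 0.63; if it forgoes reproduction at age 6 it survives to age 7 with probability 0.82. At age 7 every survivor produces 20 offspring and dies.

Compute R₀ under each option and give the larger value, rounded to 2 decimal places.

breed at age 6: R₀ = 0.77 × (20 + 0.63 × 20) = 0.77 × 32.6000 = 25.1020
delay to age 7: R₀ = 0.77 × (0.82 × 20) = 0.77 × 16.4000 = 12.6280
Higher: breed at age 6 (25.1020).

25.10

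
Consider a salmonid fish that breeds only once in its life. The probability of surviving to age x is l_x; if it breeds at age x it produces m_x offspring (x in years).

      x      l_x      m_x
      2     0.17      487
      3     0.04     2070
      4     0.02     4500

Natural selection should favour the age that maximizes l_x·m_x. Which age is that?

Expected offspring if breeding at age x = l_x × m_x:
  age 2: 0.17 × 487 = 82.790
  age 3: 0.04 × 2070 = 82.800
  age 4: 0.02 × 4500 = 90.000
Maximum at age 4 (90.000).

4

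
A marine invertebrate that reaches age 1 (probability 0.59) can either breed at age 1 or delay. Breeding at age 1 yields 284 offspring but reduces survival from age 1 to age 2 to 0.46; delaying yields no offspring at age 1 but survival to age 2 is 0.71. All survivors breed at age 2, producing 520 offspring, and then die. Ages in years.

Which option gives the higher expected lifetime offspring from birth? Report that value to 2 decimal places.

308.69

breed at age 1: R₀ = 0.59 × (284 + 0.46 × 520) = 0.59 × 523.2000 = 308.6880
delay to age 2: R₀ = 0.59 × (0.71 × 520) = 0.59 × 369.2000 = 217.8280
Higher: breed at age 1 (308.6880).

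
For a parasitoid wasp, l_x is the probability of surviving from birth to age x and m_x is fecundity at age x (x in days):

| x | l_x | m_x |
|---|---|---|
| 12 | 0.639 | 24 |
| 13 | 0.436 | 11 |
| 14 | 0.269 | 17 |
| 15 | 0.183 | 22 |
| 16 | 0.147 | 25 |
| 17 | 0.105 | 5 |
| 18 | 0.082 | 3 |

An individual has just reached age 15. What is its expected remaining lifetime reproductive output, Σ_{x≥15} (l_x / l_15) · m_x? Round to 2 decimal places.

46.30

l_15 = 0.183. Conditional survival from age 15 to x is l_x / l_15.
  x=15: (0.183/0.183) × 22 = 22.0000
  x=16: (0.147/0.183) × 25 = 20.0820
  x=17: (0.105/0.183) × 5 = 2.8689
  x=18: (0.082/0.183) × 3 = 1.3443
Sum = 22.0000 + 20.0820 + 2.8689 + 1.3443 = 46.2951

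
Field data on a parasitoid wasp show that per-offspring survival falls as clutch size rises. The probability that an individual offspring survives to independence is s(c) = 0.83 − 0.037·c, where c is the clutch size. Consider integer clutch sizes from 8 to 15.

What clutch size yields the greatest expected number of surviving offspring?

Expected surviving offspring = c × s(c):
  c=8: 8 × 0.534 = 4.272
  c=9: 9 × 0.497 = 4.473
  c=10: 10 × 0.460 = 4.600
  c=11: 11 × 0.423 = 4.653
  c=12: 12 × 0.386 = 4.632
  c=13: 13 × 0.349 = 4.537
  c=14: 14 × 0.312 = 4.368
  c=15: 15 × 0.275 = 4.125
Maximum at c = 11 (4.653 surviving offspring).

11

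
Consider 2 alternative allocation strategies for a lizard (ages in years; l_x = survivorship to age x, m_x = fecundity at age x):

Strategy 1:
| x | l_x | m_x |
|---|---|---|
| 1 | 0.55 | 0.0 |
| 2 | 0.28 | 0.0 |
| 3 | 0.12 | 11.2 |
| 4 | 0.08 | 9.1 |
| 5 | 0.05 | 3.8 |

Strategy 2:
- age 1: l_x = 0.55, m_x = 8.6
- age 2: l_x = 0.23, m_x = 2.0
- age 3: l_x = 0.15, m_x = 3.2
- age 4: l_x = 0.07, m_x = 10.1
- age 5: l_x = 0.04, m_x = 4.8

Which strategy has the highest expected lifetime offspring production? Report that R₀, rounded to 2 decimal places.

6.57

Strategy 1: R₀ = 0.55×0.0 + 0.28×0.0 + 0.12×11.2 + 0.08×9.1 + 0.05×3.8 = 2.2620
Strategy 2: R₀ = 0.55×8.6 + 0.23×2.0 + 0.15×3.2 + 0.07×10.1 + 0.04×4.8 = 6.5690
Highest R₀: strategy 2 with 6.5690.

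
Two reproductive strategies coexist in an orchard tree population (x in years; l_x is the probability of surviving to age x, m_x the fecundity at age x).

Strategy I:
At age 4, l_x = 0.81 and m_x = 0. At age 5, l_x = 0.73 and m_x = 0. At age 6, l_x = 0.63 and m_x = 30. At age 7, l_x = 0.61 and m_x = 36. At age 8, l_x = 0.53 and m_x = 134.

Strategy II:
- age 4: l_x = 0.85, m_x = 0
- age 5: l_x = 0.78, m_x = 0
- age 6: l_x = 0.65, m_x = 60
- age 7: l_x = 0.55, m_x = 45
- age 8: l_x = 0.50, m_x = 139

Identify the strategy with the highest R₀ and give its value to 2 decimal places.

133.25

Strategy I: R₀ = 0.81×0 + 0.73×0 + 0.63×30 + 0.61×36 + 0.53×134 = 111.8800
Strategy II: R₀ = 0.85×0 + 0.78×0 + 0.65×60 + 0.55×45 + 0.50×139 = 133.2500
Highest R₀: strategy II with 133.2500.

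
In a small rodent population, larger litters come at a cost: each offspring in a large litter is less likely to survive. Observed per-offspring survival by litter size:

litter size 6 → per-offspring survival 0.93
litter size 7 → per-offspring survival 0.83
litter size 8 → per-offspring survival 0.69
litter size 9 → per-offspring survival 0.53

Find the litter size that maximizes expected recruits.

7

Expected recruits = c × s(c):
  c=6: 6 × 0.93 = 5.580
  c=7: 7 × 0.83 = 5.810
  c=8: 8 × 0.69 = 5.520
  c=9: 9 × 0.53 = 4.770
Maximum at c = 7 (5.810 recruits).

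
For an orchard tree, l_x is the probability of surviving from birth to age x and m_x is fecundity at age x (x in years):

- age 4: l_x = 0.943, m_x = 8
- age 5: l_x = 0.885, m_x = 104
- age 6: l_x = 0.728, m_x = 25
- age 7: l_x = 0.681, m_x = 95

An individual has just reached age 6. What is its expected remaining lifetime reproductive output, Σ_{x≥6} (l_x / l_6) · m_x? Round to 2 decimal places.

113.87

l_6 = 0.728. Conditional survival from age 6 to x is l_x / l_6.
  x=6: (0.728/0.728) × 25 = 25.0000
  x=7: (0.681/0.728) × 95 = 88.8668
Sum = 25.0000 + 88.8668 = 113.8668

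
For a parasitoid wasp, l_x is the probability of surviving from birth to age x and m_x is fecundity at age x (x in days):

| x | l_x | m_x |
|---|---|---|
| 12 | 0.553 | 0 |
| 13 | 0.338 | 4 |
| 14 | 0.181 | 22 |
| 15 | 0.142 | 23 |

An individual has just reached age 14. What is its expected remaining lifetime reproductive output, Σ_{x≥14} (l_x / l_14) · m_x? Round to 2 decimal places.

l_14 = 0.181. Conditional survival from age 14 to x is l_x / l_14.
  x=14: (0.181/0.181) × 22 = 22.0000
  x=15: (0.142/0.181) × 23 = 18.0442
Sum = 22.0000 + 18.0442 = 40.0442

40.04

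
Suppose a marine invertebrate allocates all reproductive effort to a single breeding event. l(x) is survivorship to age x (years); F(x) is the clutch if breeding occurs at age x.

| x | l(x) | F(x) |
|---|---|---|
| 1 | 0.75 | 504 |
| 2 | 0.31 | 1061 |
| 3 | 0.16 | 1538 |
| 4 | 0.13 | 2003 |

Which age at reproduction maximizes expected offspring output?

Expected offspring if breeding at age x = l(x) × F(x):
  age 1: 0.75 × 504 = 378.000
  age 2: 0.31 × 1061 = 328.910
  age 3: 0.16 × 1538 = 246.080
  age 4: 0.13 × 2003 = 260.390
Maximum at age 1 (378.000).

1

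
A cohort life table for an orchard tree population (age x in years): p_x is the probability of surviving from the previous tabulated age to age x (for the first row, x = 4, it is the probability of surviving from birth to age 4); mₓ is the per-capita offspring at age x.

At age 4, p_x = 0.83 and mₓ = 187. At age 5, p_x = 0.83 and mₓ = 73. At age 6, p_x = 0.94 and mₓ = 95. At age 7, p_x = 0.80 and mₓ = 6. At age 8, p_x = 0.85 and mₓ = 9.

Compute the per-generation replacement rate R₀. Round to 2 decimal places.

Survivorship from birth: l_x = p_4·p_5·…·p_x.
  l_4 = 0.83000
  l_5 = 0.68890
  l_6 = 0.64757
  l_7 = 0.51805
  l_8 = 0.44034
R₀ = Σ l_x mₓ:
  age 4: 0.83000 × 187 = 155.2100
  age 5: 0.68890 × 73 = 50.2897
  age 6: 0.64757 × 95 = 61.5191
  age 7: 0.51805 × 6 = 3.1083
  age 8: 0.44034 × 9 = 3.9631
R₀ = 155.2100 + 50.2897 + 61.5191 + 3.1083 + 3.9631 = 274.0902

274.09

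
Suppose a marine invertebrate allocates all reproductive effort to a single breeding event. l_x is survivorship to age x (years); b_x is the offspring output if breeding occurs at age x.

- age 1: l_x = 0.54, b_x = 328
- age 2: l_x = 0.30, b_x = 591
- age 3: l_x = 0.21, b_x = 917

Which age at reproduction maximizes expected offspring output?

3

Expected offspring if breeding at age x = l_x × b_x:
  age 1: 0.54 × 328 = 177.120
  age 2: 0.30 × 591 = 177.300
  age 3: 0.21 × 917 = 192.570
Maximum at age 3 (192.570).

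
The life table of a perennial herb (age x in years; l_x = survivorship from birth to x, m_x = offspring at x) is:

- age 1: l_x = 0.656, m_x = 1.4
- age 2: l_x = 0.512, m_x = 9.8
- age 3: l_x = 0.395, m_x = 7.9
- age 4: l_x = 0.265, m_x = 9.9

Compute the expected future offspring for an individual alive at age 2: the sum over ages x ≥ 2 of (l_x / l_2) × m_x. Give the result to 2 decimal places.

21.02

l_2 = 0.512. Conditional survival from age 2 to x is l_x / l_2.
  x=2: (0.512/0.512) × 9.8 = 9.8000
  x=3: (0.395/0.512) × 7.9 = 6.0947
  x=4: (0.265/0.512) × 9.9 = 5.1240
Sum = 9.8000 + 6.0947 + 5.1240 = 21.0188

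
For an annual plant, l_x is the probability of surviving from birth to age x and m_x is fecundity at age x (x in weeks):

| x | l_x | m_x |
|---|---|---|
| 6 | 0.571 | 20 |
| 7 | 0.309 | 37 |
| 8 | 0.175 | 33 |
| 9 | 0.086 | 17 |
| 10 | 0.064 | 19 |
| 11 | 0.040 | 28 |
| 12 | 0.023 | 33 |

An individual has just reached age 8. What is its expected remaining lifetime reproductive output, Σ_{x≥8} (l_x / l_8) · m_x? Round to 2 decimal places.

59.04

l_8 = 0.175. Conditional survival from age 8 to x is l_x / l_8.
  x=8: (0.175/0.175) × 33 = 33.0000
  x=9: (0.086/0.175) × 17 = 8.3543
  x=10: (0.064/0.175) × 19 = 6.9486
  x=11: (0.040/0.175) × 28 = 6.4000
  x=12: (0.023/0.175) × 33 = 4.3371
Sum = 33.0000 + 8.3543 + 6.9486 + 6.4000 + 4.3371 = 59.0400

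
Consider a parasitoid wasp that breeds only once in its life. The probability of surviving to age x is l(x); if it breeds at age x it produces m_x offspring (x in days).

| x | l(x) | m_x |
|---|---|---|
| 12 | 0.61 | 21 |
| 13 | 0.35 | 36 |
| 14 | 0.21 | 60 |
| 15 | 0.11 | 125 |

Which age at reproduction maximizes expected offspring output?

Expected offspring if breeding at age x = l(x) × m_x:
  age 12: 0.61 × 21 = 12.810
  age 13: 0.35 × 36 = 12.600
  age 14: 0.21 × 60 = 12.600
  age 15: 0.11 × 125 = 13.750
Maximum at age 15 (13.750).

15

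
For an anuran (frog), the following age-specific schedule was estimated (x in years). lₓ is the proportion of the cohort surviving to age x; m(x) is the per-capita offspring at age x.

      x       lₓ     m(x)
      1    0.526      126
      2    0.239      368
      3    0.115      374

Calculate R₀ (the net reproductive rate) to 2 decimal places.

197.24

R₀ = Σ lₓ m(x):
  age 1: 0.526 × 126 = 66.2760
  age 2: 0.239 × 368 = 87.9520
  age 3: 0.115 × 374 = 43.0100
R₀ = 66.2760 + 87.9520 + 43.0100 = 197.2380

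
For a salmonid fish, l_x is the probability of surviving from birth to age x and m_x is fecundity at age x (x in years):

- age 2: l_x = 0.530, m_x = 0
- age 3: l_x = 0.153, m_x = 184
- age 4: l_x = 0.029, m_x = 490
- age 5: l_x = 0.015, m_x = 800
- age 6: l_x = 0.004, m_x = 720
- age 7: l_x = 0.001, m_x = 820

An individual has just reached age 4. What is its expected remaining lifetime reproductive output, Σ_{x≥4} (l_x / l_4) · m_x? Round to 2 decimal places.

1031.38

l_4 = 0.029. Conditional survival from age 4 to x is l_x / l_4.
  x=4: (0.029/0.029) × 490 = 490.0000
  x=5: (0.015/0.029) × 800 = 413.7931
  x=6: (0.004/0.029) × 720 = 99.3103
  x=7: (0.001/0.029) × 820 = 28.2759
Sum = 490.0000 + 413.7931 + 99.3103 + 28.2759 = 1031.3793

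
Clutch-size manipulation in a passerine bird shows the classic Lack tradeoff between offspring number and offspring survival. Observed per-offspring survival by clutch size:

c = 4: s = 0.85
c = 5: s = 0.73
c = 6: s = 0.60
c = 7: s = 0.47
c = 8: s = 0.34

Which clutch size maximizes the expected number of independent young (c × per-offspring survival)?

5

Expected independent young = c × s(c):
  c=4: 4 × 0.85 = 3.400
  c=5: 5 × 0.73 = 3.650
  c=6: 6 × 0.60 = 3.600
  c=7: 7 × 0.47 = 3.290
  c=8: 8 × 0.34 = 2.720
Maximum at c = 5 (3.650 independent young).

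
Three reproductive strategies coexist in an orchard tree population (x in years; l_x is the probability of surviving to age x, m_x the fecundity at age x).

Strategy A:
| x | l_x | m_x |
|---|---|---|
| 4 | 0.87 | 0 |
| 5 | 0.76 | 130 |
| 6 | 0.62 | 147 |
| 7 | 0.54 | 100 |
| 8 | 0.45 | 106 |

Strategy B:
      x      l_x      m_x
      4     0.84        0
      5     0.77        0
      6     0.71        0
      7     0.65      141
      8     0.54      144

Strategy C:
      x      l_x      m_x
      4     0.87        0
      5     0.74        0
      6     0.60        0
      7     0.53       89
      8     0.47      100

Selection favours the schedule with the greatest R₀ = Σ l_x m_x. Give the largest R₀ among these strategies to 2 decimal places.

Strategy A: R₀ = 0.87×0 + 0.76×130 + 0.62×147 + 0.54×100 + 0.45×106 = 291.6400
Strategy B: R₀ = 0.84×0 + 0.77×0 + 0.71×0 + 0.65×141 + 0.54×144 = 169.4100
Strategy C: R₀ = 0.87×0 + 0.74×0 + 0.60×0 + 0.53×89 + 0.47×100 = 94.1700
Highest R₀: strategy A with 291.6400.

291.64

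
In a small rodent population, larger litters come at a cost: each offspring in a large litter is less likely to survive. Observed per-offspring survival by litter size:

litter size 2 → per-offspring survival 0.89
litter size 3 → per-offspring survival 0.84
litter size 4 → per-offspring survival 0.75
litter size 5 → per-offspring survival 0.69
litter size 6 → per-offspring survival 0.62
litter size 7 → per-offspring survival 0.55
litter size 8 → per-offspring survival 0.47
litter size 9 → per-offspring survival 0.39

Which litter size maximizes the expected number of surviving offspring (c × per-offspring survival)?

7

Expected surviving offspring = c × s(c):
  c=2: 2 × 0.89 = 1.780
  c=3: 3 × 0.84 = 2.520
  c=4: 4 × 0.75 = 3.000
  c=5: 5 × 0.69 = 3.450
  c=6: 6 × 0.62 = 3.720
  c=7: 7 × 0.55 = 3.850
  c=8: 8 × 0.47 = 3.760
  c=9: 9 × 0.39 = 3.510
Maximum at c = 7 (3.850 surviving offspring).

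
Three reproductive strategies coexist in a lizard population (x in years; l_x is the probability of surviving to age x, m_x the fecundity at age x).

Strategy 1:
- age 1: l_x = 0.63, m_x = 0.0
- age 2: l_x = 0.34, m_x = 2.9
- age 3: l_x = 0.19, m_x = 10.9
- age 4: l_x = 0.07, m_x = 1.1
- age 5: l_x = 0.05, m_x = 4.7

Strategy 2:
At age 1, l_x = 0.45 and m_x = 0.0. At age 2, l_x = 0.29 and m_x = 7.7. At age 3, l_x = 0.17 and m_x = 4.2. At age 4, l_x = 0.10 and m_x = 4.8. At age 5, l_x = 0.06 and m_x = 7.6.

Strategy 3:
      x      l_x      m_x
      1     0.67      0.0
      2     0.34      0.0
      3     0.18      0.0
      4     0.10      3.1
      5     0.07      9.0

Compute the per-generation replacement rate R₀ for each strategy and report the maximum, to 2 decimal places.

3.88

Strategy 1: R₀ = 0.63×0.0 + 0.34×2.9 + 0.19×10.9 + 0.07×1.1 + 0.05×4.7 = 3.3690
Strategy 2: R₀ = 0.45×0.0 + 0.29×7.7 + 0.17×4.2 + 0.10×4.8 + 0.06×7.6 = 3.8830
Strategy 3: R₀ = 0.67×0.0 + 0.34×0.0 + 0.18×0.0 + 0.10×3.1 + 0.07×9.0 = 0.9400
Highest R₀: strategy 2 with 3.8830.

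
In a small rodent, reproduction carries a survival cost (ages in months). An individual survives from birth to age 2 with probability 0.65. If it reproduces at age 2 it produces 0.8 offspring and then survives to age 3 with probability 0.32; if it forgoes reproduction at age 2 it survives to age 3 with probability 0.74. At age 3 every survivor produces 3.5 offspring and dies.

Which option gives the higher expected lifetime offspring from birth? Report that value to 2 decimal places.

breed at age 2: R₀ = 0.65 × (0.8 + 0.32 × 3.5) = 0.65 × 1.9200 = 1.2480
delay to age 3: R₀ = 0.65 × (0.74 × 3.5) = 0.65 × 2.5900 = 1.6835
Higher: delay to age 3 (1.6835).

1.68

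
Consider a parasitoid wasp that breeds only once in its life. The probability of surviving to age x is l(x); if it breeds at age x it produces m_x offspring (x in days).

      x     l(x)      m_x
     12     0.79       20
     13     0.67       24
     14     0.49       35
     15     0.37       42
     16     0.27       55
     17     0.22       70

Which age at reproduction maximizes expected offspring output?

Expected offspring if breeding at age x = l(x) × m_x:
  age 12: 0.79 × 20 = 15.800
  age 13: 0.67 × 24 = 16.080
  age 14: 0.49 × 35 = 17.150
  age 15: 0.37 × 42 = 15.540
  age 16: 0.27 × 55 = 14.850
  age 17: 0.22 × 70 = 15.400
Maximum at age 14 (17.150).

14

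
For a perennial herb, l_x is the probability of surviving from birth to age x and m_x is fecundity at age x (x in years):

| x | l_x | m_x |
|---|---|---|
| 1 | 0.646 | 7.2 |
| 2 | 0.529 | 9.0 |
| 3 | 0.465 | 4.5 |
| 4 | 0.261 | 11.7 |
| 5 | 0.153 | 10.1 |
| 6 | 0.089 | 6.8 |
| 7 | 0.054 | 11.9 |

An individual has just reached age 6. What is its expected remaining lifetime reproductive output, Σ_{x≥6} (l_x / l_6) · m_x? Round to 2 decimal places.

14.02

l_6 = 0.089. Conditional survival from age 6 to x is l_x / l_6.
  x=6: (0.089/0.089) × 6.8 = 6.8000
  x=7: (0.054/0.089) × 11.9 = 7.2202
Sum = 6.8000 + 7.2202 = 14.0202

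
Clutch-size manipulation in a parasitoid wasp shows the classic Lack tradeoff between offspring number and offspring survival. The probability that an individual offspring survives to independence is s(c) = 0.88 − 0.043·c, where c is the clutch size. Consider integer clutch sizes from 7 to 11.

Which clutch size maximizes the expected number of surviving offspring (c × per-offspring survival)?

10

Expected surviving offspring = c × s(c):
  c=7: 7 × 0.579 = 4.053
  c=8: 8 × 0.536 = 4.288
  c=9: 9 × 0.493 = 4.437
  c=10: 10 × 0.450 = 4.500
  c=11: 11 × 0.407 = 4.477
Maximum at c = 10 (4.500 surviving offspring).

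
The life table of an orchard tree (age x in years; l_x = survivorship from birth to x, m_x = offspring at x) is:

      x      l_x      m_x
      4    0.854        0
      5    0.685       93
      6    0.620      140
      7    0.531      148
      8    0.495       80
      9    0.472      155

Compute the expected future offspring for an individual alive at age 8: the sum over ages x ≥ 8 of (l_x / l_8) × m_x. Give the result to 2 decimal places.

l_8 = 0.495. Conditional survival from age 8 to x is l_x / l_8.
  x=8: (0.495/0.495) × 80 = 80.0000
  x=9: (0.472/0.495) × 155 = 147.7980
Sum = 80.0000 + 147.7980 = 227.7980

227.80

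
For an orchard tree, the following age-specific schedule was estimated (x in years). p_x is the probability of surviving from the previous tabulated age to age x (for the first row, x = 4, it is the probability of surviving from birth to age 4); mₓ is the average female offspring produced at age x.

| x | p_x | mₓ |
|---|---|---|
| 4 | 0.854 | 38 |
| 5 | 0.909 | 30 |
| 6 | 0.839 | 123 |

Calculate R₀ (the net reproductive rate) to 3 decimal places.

135.851

Survivorship from birth: l_x = p_4·p_5·…·p_x.
  l_4 = 0.85400
  l_5 = 0.77629
  l_6 = 0.65130
R₀ = Σ l_x mₓ:
  age 4: 0.85400 × 38 = 32.4520
  age 5: 0.77629 × 30 = 23.2887
  age 6: 0.65130 × 123 = 80.1099
R₀ = 32.4520 + 23.2887 + 80.1099 = 135.8506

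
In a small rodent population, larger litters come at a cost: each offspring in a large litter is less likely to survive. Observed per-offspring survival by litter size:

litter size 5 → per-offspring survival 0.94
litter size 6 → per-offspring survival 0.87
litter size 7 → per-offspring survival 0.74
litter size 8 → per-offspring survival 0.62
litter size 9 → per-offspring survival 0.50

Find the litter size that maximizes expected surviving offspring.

Expected surviving offspring = c × s(c):
  c=5: 5 × 0.94 = 4.700
  c=6: 6 × 0.87 = 5.220
  c=7: 7 × 0.74 = 5.180
  c=8: 8 × 0.62 = 4.960
  c=9: 9 × 0.50 = 4.500
Maximum at c = 6 (5.220 surviving offspring).

6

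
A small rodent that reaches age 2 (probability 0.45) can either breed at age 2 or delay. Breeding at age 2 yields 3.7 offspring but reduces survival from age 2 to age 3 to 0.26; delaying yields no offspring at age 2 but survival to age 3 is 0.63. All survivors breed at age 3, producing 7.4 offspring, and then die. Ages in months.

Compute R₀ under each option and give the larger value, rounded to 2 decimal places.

2.53

breed at age 2: R₀ = 0.45 × (3.7 + 0.26 × 7.4) = 0.45 × 5.6240 = 2.5308
delay to age 3: R₀ = 0.45 × (0.63 × 7.4) = 0.45 × 4.6620 = 2.0979
Higher: breed at age 2 (2.5308).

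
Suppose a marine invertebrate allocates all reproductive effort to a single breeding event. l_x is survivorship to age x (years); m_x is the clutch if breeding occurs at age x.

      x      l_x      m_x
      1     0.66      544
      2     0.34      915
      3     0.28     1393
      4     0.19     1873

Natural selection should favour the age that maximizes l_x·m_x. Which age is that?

3

Expected offspring if breeding at age x = l_x × m_x:
  age 1: 0.66 × 544 = 359.040
  age 2: 0.34 × 915 = 311.100
  age 3: 0.28 × 1393 = 390.040
  age 4: 0.19 × 1873 = 355.870
Maximum at age 3 (390.040).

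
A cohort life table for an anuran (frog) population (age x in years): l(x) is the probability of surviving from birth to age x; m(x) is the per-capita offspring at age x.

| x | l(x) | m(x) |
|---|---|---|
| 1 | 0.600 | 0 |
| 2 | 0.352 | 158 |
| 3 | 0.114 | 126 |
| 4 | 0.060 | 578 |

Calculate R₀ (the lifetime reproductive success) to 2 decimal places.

R₀ = Σ l(x) m(x):
  age 1: 0.600 × 0 = 0.0000
  age 2: 0.352 × 158 = 55.6160
  age 3: 0.114 × 126 = 14.3640
  age 4: 0.060 × 578 = 34.6800
R₀ = 0.0000 + 55.6160 + 14.3640 + 34.6800 = 104.6600

104.66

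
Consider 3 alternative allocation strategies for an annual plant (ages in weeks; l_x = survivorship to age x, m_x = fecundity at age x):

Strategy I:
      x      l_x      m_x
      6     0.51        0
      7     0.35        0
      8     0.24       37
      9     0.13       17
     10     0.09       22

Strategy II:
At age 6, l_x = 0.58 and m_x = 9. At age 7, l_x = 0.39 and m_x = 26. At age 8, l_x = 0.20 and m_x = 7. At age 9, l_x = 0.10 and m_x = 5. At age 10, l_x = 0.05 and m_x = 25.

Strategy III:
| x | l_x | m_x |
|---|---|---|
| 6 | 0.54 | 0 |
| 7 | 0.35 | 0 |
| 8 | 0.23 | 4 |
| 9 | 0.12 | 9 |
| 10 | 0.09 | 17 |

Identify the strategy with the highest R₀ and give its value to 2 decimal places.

Strategy I: R₀ = 0.51×0 + 0.35×0 + 0.24×37 + 0.13×17 + 0.09×22 = 13.0700
Strategy II: R₀ = 0.58×9 + 0.39×26 + 0.20×7 + 0.10×5 + 0.05×25 = 18.5100
Strategy III: R₀ = 0.54×0 + 0.35×0 + 0.23×4 + 0.12×9 + 0.09×17 = 3.5300
Highest R₀: strategy II with 18.5100.

18.51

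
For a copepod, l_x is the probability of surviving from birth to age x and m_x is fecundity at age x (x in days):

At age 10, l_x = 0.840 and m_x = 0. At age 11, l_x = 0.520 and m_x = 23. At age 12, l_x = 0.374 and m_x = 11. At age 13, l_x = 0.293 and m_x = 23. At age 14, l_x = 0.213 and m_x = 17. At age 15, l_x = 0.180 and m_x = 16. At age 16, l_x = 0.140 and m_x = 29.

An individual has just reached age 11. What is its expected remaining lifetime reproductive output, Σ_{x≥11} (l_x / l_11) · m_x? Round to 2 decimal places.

l_11 = 0.520. Conditional survival from age 11 to x is l_x / l_11.
  x=11: (0.520/0.520) × 23 = 23.0000
  x=12: (0.374/0.520) × 11 = 7.9115
  x=13: (0.293/0.520) × 23 = 12.9596
  x=14: (0.213/0.520) × 17 = 6.9635
  x=15: (0.180/0.520) × 16 = 5.5385
  x=16: (0.140/0.520) × 29 = 7.8077
Sum = 23.0000 + 7.9115 + 12.9596 + 6.9635 + 5.5385 + 7.8077 = 64.1808

64.18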